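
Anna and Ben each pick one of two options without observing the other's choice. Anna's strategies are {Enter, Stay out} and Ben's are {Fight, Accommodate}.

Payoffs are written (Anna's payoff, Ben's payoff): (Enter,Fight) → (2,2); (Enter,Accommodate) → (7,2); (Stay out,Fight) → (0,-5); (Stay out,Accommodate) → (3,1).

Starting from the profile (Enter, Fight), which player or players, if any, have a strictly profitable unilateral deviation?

Neither

Anna at (Enter, Fight) earns 2; deviating to Stay out yields 0 — not better.
Ben earns 2; deviating to Accommodate yields 2 — not better.
Neither player can strictly improve; the profile is a Nash equilibrium.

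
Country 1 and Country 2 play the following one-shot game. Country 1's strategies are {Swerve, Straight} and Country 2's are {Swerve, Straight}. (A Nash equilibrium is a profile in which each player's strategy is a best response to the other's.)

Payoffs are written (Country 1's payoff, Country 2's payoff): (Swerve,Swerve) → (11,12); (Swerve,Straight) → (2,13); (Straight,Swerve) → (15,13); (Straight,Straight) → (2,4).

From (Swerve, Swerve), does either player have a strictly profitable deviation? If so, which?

Both

Country 1 at (Swerve, Swerve) earns 11; deviating to Straight yields 15 — a strict improvement.
Country 2 earns 12; deviating to Straight yields 13 — a strict improvement.
Both Country 1 and Country 2 have strictly profitable deviations.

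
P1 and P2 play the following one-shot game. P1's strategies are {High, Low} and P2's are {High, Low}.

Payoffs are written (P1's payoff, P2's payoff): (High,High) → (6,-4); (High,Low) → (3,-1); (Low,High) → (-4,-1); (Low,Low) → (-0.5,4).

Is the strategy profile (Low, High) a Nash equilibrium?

At (Low, High), P1 earns -4; switching to High would give 6, so P1 would deviate.
P2 earns -1; switching to Low would give 4, so P2 would deviate.
Since at least one player can profitably deviate, this is not a Nash equilibrium.

No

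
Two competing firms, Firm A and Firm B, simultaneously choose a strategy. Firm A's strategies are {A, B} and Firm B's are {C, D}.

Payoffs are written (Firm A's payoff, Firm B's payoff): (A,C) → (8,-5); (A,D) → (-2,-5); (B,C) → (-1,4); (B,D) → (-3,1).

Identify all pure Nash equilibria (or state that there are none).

(A, C) and (A, D)

(A, C): Firm A gets 8 ≥ -1 from B, and Firm B gets -5 ≥ -5 from D — Nash equilibrium.
(A, D): Firm A gets -2 ≥ -3 from B, and Firm B gets -5 ≥ -5 from C — Nash equilibrium.
(B, C): Firm A prefers A (8 > -1) — not an equilibrium.
(B, D): Firm A prefers A (-2 > -3); Firm B prefers C (4 > 1) — not an equilibrium.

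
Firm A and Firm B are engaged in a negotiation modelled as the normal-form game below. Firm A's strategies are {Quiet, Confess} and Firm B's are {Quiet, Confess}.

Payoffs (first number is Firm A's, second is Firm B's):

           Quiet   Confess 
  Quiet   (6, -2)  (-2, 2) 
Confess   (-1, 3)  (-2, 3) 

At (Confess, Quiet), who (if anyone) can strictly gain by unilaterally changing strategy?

Firm A

Firm A at (Confess, Quiet) earns -1; deviating to Quiet yields 6 — a strict improvement.
Firm B earns 3; deviating to Confess yields 3 — not better.
Only Firm A has a strictly profitable deviation.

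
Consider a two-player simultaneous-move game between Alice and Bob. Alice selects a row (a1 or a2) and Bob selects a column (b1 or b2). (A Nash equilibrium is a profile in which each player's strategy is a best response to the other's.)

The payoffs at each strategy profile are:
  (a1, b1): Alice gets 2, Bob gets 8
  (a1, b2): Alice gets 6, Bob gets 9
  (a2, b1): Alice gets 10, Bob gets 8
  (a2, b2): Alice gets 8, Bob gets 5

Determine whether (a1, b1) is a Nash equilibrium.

At (a1, b1), Alice earns 2; switching to a2 would give 10, so Alice would deviate.
Bob earns 8; switching to b2 would give 9, so Bob would deviate.
Since at least one player can profitably deviate, this is not a Nash equilibrium.

No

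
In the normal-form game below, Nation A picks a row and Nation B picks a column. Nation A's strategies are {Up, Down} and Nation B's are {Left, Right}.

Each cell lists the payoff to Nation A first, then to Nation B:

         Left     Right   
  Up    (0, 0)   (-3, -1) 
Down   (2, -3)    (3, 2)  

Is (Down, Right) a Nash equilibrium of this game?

Yes

At (Down, Right), Nation A earns 3; switching to Up would give -3, so Nation A has no profitable deviation.
Nation B earns 2; switching to Left would give -3, so Nation B has no profitable deviation.
Neither player can gain by a unilateral deviation, so this profile is a Nash equilibrium.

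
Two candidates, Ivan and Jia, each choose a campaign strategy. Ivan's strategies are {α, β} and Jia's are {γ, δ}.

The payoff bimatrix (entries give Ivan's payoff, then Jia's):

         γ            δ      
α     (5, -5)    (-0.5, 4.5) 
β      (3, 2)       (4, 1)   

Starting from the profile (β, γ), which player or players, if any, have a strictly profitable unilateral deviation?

Ivan

Ivan at (β, γ) earns 3; deviating to α yields 5 — a strict improvement.
Jia earns 2; deviating to δ yields 1 — not better.
Only Ivan has a strictly profitable deviation.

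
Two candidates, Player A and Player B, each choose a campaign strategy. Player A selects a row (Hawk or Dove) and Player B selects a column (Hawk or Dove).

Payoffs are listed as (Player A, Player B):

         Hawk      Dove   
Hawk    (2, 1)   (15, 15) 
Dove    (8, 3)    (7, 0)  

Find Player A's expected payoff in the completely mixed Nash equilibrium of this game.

First find q, the probability Player B plays Hawk, from Player A's indifference between Hawk and Dove: 2q + 15(1−q) = 8q + 7(1−q), giving q = 4/7.
Since Player A is indifferent in equilibrium, Player A's expected payoff equals the payoff from either row against (4/7, 3/7). Using Hawk: 2(4/7) + 15(3/7) = 53/7.

53/7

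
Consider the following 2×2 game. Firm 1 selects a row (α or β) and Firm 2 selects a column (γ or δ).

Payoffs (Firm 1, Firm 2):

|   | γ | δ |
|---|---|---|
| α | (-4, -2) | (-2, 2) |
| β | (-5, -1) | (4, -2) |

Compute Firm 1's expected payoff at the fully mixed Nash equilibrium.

First find y, the probability Firm 2 plays γ, from Firm 1's indifference between α and β: −4y − 2(1−y) = −5y + 4(1−y), giving y = 6/7.
Since Firm 1 is indifferent in equilibrium, Firm 1's expected payoff equals the payoff from either row against (6/7, 1/7). Using α: −4(6/7) − 2(1/7) = -26/7.

-26/7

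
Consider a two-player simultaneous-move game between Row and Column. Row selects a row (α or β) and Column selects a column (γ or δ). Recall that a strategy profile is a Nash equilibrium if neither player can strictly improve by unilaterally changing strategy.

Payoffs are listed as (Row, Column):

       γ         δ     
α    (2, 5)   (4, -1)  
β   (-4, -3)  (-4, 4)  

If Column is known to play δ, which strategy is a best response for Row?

Against δ, Row earns 4 from α and -4 from β.
So α is the best response.

α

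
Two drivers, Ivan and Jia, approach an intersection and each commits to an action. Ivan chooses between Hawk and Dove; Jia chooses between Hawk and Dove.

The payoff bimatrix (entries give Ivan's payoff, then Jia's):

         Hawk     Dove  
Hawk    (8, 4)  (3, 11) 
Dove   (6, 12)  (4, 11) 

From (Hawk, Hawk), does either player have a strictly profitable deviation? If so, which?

Ivan at (Hawk, Hawk) earns 8; deviating to Dove yields 6 — not better.
Jia earns 4; deviating to Dove yields 11 — a strict improvement.
Only Jia has a strictly profitable deviation.

Jia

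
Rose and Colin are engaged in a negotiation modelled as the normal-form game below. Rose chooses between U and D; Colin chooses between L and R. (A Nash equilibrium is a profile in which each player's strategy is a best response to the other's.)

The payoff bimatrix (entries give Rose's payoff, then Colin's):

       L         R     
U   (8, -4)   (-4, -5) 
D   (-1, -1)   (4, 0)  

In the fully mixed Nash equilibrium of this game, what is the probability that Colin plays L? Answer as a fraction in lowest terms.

8/17

Let c be the probability that Colin plays L. In a completely mixed equilibrium, Rose must be indifferent between U and D.
Rose's expected payoff from U is 8c − 4(1−c); from D it is −c + 4(1−c).
Setting these equal: 12c − 4 = −5c + 4, so c = 8/17.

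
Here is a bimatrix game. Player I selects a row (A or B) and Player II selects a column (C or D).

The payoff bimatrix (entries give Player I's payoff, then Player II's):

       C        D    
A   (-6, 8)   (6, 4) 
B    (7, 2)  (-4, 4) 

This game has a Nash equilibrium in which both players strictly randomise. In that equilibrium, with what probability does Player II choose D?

Let c be the probability that Player II plays C. In a completely mixed equilibrium, Player I must be indifferent between A and B.
Player I's expected payoff from A is −6c + 6(1−c); from B it is 7c − 4(1−c).
Setting these equal: −12c + 6 = 11c − 4, so c = 10/23.
Therefore Player II plays D with probability 1 − 10/23 = 13/23.

13/23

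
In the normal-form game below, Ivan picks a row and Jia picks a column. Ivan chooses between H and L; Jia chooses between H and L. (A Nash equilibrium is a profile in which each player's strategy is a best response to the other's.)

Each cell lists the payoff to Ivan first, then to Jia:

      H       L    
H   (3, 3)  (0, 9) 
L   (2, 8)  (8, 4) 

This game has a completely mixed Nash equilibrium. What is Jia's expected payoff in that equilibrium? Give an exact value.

First find x, the probability Ivan plays H, from Jia's indifference between H and L: 3x + 8(1−x) = 9x + 4(1−x), giving x = 2/5.
Since Jia is indifferent in equilibrium, Jia's expected payoff equals the payoff from either column against (2/5, 3/5). Using H: 3(2/5) + 8(3/5) = 6.

6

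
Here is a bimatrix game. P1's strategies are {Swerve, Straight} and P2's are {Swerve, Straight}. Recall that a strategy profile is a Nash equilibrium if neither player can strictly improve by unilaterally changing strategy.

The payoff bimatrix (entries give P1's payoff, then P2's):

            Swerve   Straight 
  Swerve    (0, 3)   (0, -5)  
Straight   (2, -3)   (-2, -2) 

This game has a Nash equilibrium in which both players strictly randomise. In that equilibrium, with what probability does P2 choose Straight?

Let c be the probability that P2 plays Swerve. In a completely mixed equilibrium, P1 must be indifferent between Swerve and Straight.
P1's expected payoff from Swerve is 0; from Straight it is 2c − 2(1−c).
Setting these equal: 0 = 4c − 2, so c = 1/2.
Therefore P2 plays Straight with probability 1 − 1/2 = 1/2.

1/2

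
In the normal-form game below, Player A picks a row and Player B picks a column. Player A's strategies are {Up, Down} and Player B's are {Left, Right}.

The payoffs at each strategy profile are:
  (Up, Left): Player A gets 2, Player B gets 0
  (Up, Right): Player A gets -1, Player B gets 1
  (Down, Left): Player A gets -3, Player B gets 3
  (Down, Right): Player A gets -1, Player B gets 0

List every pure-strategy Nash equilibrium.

(Up, Right)

(Up, Left): Player B prefers Right (1 > 0) — not an equilibrium.
(Up, Right): Player A gets -1 ≥ -1 from Down, and Player B gets 1 ≥ 0 from Left — Nash equilibrium.
(Down, Left): Player A prefers Up (2 > -3) — not an equilibrium.
(Down, Right): Player B prefers Left (3 > 0) — not an equilibrium.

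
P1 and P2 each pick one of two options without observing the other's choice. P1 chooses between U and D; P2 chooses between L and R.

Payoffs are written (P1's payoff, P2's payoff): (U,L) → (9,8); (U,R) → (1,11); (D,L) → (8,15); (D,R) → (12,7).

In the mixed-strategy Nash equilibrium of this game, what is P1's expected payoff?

25/3

First find q, the probability P2 plays L, from P1's indifference between U and D: 9q + (1−q) = 8q + 12(1−q), giving q = 11/12.
Since P1 is indifferent in equilibrium, P1's expected payoff equals the payoff from either row against (11/12, 1/12). Using U: 9(11/12) + (1/12) = 25/3.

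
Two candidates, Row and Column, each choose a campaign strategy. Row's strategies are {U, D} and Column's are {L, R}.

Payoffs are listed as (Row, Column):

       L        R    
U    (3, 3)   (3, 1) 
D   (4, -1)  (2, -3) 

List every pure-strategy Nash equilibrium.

(U, L): Row prefers D (4 > 3) — not an equilibrium.
(U, R): Column prefers L (3 > 1) — not an equilibrium.
(D, L): Row gets 4 ≥ 3 from U, and Column gets -1 ≥ -3 from R — Nash equilibrium.
(D, R): Row prefers U (3 > 2); Column prefers L (-1 > -3) — not an equilibrium.

(D, L)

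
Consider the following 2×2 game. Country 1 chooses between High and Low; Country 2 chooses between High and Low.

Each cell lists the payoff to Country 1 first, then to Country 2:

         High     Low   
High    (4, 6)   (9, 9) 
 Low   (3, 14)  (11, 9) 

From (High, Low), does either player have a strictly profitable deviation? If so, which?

Country 1

Country 1 at (High, Low) earns 9; deviating to Low yields 11 — a strict improvement.
Country 2 earns 9; deviating to High yields 6 — not better.
Only Country 1 has a strictly profitable deviation.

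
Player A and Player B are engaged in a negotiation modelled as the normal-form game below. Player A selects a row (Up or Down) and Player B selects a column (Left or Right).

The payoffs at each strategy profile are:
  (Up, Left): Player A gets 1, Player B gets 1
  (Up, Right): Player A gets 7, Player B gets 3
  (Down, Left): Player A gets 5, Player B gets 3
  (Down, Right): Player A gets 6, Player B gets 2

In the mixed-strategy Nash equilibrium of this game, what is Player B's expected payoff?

7/3

First find x, the probability Player A plays Up, from Player B's indifference between Left and Right: x + 3(1−x) = 3x + 2(1−x), giving x = 1/3.
Since Player B is indifferent in equilibrium, Player B's expected payoff equals the payoff from either column against (1/3, 2/3). Using Left: (1/3) + 3(2/3) = 7/3.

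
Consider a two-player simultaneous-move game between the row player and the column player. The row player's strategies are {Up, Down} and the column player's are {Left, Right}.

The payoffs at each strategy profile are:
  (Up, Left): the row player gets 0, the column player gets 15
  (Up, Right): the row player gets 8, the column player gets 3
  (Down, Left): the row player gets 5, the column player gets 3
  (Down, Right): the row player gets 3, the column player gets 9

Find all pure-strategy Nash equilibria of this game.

(Up, Left): the row player prefers Down (5 > 0) — not an equilibrium.
(Up, Right): the column player prefers Left (15 > 3) — not an equilibrium.
(Down, Left): the column player prefers Right (9 > 3) — not an equilibrium.
(Down, Right): the row player prefers Up (8 > 3) — not an equilibrium.

none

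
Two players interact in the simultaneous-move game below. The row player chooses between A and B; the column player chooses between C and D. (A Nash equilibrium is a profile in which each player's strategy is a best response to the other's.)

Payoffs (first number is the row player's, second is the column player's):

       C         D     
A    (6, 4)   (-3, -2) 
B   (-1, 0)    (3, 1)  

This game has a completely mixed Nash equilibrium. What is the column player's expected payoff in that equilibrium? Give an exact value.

4/7

First find x, the probability the row player plays A, from the column player's indifference between C and D: 4x = −2x + (1−x), giving x = 1/7.
Since the column player is indifferent in equilibrium, the column player's expected payoff equals the payoff from either column against (1/7, 6/7). Using C: 4(1/7) = 4/7.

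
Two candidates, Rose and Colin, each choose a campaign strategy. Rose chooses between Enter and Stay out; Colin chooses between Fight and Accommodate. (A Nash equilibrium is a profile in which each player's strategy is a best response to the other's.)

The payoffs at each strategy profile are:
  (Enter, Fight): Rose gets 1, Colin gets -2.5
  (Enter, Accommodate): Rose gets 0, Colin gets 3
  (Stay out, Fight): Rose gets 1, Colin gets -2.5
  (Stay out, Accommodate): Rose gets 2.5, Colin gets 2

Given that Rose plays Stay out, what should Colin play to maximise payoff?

Accommodate

Against Stay out, Colin earns -2.5 from Fight and 2 from Accommodate.
So Accommodate is the best response.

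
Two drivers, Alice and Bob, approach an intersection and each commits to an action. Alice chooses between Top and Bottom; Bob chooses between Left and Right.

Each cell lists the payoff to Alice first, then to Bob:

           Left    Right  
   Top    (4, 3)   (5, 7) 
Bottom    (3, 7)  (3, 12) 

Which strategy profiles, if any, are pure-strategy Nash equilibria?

(Top, Right)

(Top, Left): Bob prefers Right (7 > 3) — not an equilibrium.
(Top, Right): Alice gets 5 ≥ 3 from Bottom, and Bob gets 7 ≥ 3 from Left — Nash equilibrium.
(Bottom, Left): Alice prefers Top (4 > 3); Bob prefers Right (12 > 7) — not an equilibrium.
(Bottom, Right): Alice prefers Top (5 > 3) — not an equilibrium.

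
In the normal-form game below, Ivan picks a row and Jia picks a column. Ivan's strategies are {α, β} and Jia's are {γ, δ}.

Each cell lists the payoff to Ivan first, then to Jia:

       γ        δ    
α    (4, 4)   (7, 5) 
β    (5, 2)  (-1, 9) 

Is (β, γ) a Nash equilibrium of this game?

At (β, γ), Ivan earns 5; switching to α would give 4, so Ivan has no profitable deviation.
Jia earns 2; switching to δ would give 9, so Jia would deviate.
Since at least one player can profitably deviate, this is not a Nash equilibrium.

No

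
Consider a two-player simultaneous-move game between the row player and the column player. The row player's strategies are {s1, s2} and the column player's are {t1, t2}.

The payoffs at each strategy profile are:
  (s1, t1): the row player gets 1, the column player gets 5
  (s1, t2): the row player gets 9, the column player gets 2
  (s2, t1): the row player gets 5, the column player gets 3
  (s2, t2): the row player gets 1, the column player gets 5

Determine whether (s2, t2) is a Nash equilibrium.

No

At (s2, t2), the row player earns 1; switching to s1 would give 9, so the row player would deviate.
The column player earns 5; switching to t1 would give 3, so the column player has no profitable deviation.
Since at least one player can profitably deviate, this is not a Nash equilibrium.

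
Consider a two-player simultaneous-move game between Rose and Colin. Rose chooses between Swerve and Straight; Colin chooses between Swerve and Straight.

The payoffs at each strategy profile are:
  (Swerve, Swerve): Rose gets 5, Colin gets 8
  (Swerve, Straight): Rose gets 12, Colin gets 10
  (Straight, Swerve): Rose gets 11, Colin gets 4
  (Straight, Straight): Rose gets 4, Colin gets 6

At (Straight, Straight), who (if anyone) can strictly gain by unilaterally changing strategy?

Rose

Rose at (Straight, Straight) earns 4; deviating to Swerve yields 12 — a strict improvement.
Colin earns 6; deviating to Swerve yields 4 — not better.
Only Rose has a strictly profitable deviation.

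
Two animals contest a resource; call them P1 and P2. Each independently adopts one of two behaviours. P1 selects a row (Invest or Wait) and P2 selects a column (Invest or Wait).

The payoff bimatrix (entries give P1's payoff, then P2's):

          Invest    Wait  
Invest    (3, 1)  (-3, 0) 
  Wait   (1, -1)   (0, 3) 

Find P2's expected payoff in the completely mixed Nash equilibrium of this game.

First find x, the probability P1 plays Invest, from P2's indifference between Invest and Wait: x − (1−x) = 3(1−x), giving x = 4/5.
Since P2 is indifferent in equilibrium, P2's expected payoff equals the payoff from either column against (4/5, 1/5). Using Invest: (4/5) − (1/5) = 3/5.

3/5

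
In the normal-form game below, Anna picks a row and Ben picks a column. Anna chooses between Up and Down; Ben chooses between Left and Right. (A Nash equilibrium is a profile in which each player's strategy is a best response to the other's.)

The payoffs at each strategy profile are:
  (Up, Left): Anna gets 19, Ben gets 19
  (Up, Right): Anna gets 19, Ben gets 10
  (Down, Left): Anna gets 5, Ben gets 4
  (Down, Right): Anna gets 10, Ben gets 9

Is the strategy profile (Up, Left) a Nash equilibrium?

At (Up, Left), Anna earns 19; switching to Down would give 5, so Anna has no profitable deviation.
Ben earns 19; switching to Right would give 10, so Ben has no profitable deviation.
Neither player can gain by a unilateral deviation, so this profile is a Nash equilibrium.

Yes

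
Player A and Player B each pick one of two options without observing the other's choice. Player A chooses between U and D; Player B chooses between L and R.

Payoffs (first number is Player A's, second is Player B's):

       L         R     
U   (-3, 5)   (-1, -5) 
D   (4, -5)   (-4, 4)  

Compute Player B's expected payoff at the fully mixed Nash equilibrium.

-5/19

First find p, the probability Player A plays U, from Player B's indifference between L and R: 5p − 5(1−p) = −5p + 4(1−p), giving p = 9/19.
Since Player B is indifferent in equilibrium, Player B's expected payoff equals the payoff from either column against (9/19, 10/19). Using L: 5(9/19) − 5(10/19) = -5/19.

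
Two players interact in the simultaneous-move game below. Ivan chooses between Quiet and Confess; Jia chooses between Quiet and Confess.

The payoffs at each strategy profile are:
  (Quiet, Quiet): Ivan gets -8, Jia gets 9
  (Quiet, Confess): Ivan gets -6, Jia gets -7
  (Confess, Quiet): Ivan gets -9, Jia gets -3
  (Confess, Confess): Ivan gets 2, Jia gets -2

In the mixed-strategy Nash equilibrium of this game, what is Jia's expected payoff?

First find p, the probability Ivan plays Quiet, from Jia's indifference between Quiet and Confess: 9p − 3(1−p) = −7p − 2(1−p), giving p = 1/17.
Since Jia is indifferent in equilibrium, Jia's expected payoff equals the payoff from either column against (1/17, 16/17). Using Quiet: 9(1/17) − 3(16/17) = -39/17.

-39/17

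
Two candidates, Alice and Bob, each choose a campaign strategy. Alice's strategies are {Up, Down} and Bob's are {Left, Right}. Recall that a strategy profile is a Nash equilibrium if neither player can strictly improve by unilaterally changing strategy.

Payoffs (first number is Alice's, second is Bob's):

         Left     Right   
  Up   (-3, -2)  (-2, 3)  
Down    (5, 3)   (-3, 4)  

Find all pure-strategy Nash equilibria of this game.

(Up, Left): Alice prefers Down (5 > -3); Bob prefers Right (3 > -2) — not an equilibrium.
(Up, Right): Alice gets -2 ≥ -3 from Down, and Bob gets 3 ≥ -2 from Left — Nash equilibrium.
(Down, Left): Bob prefers Right (4 > 3) — not an equilibrium.
(Down, Right): Alice prefers Up (-2 > -3) — not an equilibrium.

(Up, Right)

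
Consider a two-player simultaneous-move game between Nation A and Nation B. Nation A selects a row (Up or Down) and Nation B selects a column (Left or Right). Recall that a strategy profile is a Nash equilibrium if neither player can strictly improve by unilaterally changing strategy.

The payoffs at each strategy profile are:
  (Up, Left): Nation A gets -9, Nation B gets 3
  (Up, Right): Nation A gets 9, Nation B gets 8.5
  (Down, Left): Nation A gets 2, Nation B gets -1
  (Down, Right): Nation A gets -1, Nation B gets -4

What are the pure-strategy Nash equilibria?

(Up, Right) and (Down, Left)

(Up, Left): Nation A prefers Down (2 > -9); Nation B prefers Right (8.5 > 3) — not an equilibrium.
(Up, Right): Nation A gets 9 ≥ -1 from Down, and Nation B gets 8.5 ≥ 3 from Left — Nash equilibrium.
(Down, Left): Nation A gets 2 ≥ -9 from Up, and Nation B gets -1 ≥ -4 from Right — Nash equilibrium.
(Down, Right): Nation A prefers Up (9 > -1); Nation B prefers Left (-1 > -4) — not an equilibrium.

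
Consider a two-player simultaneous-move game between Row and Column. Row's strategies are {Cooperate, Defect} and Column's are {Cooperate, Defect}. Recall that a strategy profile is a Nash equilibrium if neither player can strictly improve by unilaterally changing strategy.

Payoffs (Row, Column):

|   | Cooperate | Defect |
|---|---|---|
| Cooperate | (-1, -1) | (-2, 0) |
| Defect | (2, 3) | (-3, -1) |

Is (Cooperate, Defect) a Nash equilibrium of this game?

At (Cooperate, Defect), Row earns -2; switching to Defect would give -3, so Row has no profitable deviation.
Column earns 0; switching to Cooperate would give -1, so Column has no profitable deviation.
Neither player can gain by a unilateral deviation, so this profile is a Nash equilibrium.

Yes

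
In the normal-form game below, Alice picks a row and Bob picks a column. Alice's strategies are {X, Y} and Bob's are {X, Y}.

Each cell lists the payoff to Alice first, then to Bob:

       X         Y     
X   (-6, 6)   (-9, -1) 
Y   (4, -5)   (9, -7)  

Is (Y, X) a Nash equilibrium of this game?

Yes

At (Y, X), Alice earns 4; switching to X would give -6, so Alice has no profitable deviation.
Bob earns -5; switching to Y would give -7, so Bob has no profitable deviation.
Neither player can gain by a unilateral deviation, so this profile is a Nash equilibrium.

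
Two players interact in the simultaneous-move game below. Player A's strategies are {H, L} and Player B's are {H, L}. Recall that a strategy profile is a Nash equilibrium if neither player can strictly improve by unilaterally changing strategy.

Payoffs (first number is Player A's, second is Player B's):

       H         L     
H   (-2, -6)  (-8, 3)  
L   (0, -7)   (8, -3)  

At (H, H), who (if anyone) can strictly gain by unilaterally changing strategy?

Player A at (H, H) earns -2; deviating to L yields 0 — a strict improvement.
Player B earns -6; deviating to L yields 3 — a strict improvement.
Both Player A and Player B have strictly profitable deviations.

Both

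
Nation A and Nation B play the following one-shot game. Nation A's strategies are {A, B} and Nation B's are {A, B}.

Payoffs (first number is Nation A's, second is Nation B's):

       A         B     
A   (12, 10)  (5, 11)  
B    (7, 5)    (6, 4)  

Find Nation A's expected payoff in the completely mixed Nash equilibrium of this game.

37/6

First find y, the probability Nation B plays A, from Nation A's indifference between A and B: 12y + 5(1−y) = 7y + 6(1−y), giving y = 1/6.
Since Nation A is indifferent in equilibrium, Nation A's expected payoff equals the payoff from either row against (1/6, 5/6). Using A: 12(1/6) + 5(5/6) = 37/6.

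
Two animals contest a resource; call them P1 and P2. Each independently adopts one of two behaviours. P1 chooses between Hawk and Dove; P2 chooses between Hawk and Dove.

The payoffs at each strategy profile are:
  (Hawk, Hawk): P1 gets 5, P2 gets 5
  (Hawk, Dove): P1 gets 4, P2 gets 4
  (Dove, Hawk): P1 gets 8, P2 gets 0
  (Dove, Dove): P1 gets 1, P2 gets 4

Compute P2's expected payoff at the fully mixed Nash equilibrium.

First find p, the probability P1 plays Hawk, from P2's indifference between Hawk and Dove: 5p = 4p + 4(1−p), giving p = 4/5.
Since P2 is indifferent in equilibrium, P2's expected payoff equals the payoff from either column against (4/5, 1/5). Using Hawk: 5(4/5) = 4.

4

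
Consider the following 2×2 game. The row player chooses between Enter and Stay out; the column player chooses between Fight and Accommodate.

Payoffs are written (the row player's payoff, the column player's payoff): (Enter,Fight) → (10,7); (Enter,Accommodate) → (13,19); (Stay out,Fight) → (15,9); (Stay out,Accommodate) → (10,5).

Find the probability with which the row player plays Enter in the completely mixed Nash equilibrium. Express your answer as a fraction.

1/4

Let r be the probability that the row player plays Enter. In a completely mixed equilibrium, the column player must be indifferent between Fight and Accommodate.
The column player's expected payoff from Fight is 7r + 9(1−r); from Accommodate it is 19r + 5(1−r).
Setting these equal: −2r + 9 = 14r + 5, so r = 1/4.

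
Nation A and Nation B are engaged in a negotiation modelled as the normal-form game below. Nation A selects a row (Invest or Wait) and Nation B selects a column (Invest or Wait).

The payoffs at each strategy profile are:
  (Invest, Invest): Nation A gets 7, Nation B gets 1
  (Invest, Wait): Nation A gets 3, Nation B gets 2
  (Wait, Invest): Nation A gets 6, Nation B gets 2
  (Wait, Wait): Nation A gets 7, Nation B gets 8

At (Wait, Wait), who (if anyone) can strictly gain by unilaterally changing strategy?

Nation A at (Wait, Wait) earns 7; deviating to Invest yields 3 — not better.
Nation B earns 8; deviating to Invest yields 2 — not better.
Neither player can strictly improve; the profile is a Nash equilibrium.

Neither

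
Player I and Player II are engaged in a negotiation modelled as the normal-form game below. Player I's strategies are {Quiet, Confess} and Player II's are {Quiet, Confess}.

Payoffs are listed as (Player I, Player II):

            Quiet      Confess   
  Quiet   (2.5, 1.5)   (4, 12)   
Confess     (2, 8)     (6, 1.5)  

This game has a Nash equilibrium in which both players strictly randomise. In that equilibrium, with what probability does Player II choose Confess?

Let c be the probability that Player II plays Quiet. In a completely mixed equilibrium, Player I must be indifferent between Quiet and Confess.
Player I's expected payoff from Quiet is 2.5c + 4(1−c); from Confess it is 2c + 6(1−c).
Setting these equal: −1.5c + 4 = −4c + 6, so c = 4/5.
Therefore Player II plays Confess with probability 1 − 4/5 = 1/5.

1/5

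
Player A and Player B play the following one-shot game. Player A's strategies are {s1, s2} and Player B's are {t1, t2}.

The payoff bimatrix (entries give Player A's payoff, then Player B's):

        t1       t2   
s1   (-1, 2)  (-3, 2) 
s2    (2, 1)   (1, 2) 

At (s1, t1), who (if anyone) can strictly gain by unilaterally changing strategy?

Player A at (s1, t1) earns -1; deviating to s2 yields 2 — a strict improvement.
Player B earns 2; deviating to t2 yields 2 — not better.
Only Player A has a strictly profitable deviation.

Player A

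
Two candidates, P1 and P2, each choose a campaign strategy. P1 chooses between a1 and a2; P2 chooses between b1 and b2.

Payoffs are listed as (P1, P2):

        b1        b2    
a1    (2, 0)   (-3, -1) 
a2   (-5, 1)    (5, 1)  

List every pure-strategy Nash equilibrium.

(a1, b1): P1 gets 2 ≥ -5 from a2, and P2 gets 0 ≥ -1 from b2 — Nash equilibrium.
(a1, b2): P1 prefers a2 (5 > -3); P2 prefers b1 (0 > -1) — not an equilibrium.
(a2, b1): P1 prefers a1 (2 > -5) — not an equilibrium.
(a2, b2): P1 gets 5 ≥ -3 from a1, and P2 gets 1 ≥ 1 from b1 — Nash equilibrium.

(a1, b1) and (a2, b2)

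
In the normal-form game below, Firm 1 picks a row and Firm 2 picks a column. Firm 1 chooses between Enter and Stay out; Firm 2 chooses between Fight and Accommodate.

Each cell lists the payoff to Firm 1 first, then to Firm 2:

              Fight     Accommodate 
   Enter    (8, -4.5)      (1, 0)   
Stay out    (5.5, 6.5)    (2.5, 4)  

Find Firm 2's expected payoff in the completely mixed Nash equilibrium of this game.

First find p, the probability Firm 1 plays Enter, from Firm 2's indifference between Fight and Accommodate: −4.5p + 6.5(1−p) = 4(1−p), giving p = 5/14.
Since Firm 2 is indifferent in equilibrium, Firm 2's expected payoff equals the payoff from either column against (5/14, 9/14). Using Fight: −4.5(5/14) + 6.5(9/14) = 18/7.

18/7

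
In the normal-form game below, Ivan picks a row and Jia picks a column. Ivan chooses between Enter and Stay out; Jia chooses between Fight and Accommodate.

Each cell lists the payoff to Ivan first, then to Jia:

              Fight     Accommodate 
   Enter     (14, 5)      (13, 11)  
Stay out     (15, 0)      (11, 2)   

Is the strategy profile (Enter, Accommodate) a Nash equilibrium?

Yes

At (Enter, Accommodate), Ivan earns 13; switching to Stay out would give 11, so Ivan has no profitable deviation.
Jia earns 11; switching to Fight would give 5, so Jia has no profitable deviation.
Neither player can gain by a unilateral deviation, so this profile is a Nash equilibrium.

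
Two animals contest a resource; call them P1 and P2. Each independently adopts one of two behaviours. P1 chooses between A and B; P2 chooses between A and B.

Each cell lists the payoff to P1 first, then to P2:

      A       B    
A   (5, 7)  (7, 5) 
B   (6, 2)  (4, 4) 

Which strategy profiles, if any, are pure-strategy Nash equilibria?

(A, A): P1 prefers B (6 > 5) — not an equilibrium.
(A, B): P2 prefers A (7 > 5) — not an equilibrium.
(B, A): P2 prefers B (4 > 2) — not an equilibrium.
(B, B): P1 prefers A (7 > 4) — not an equilibrium.

none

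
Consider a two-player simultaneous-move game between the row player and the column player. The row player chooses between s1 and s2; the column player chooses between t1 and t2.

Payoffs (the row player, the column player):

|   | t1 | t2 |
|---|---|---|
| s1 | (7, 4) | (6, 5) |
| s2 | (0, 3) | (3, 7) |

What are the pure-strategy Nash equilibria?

(s1, t2)

(s1, t1): the column player prefers t2 (5 > 4) — not an equilibrium.
(s1, t2): the row player gets 6 ≥ 3 from s2, and the column player gets 5 ≥ 4 from t1 — Nash equilibrium.
(s2, t1): the row player prefers s1 (7 > 0); the column player prefers t2 (7 > 3) — not an equilibrium.
(s2, t2): the row player prefers s1 (6 > 3) — not an equilibrium.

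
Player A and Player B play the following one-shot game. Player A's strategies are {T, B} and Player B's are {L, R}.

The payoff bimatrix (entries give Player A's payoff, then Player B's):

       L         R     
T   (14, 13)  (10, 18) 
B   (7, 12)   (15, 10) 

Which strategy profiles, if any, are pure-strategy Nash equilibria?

none

(T, L): Player B prefers R (18 > 13) — not an equilibrium.
(T, R): Player A prefers B (15 > 10) — not an equilibrium.
(B, L): Player A prefers T (14 > 7) — not an equilibrium.
(B, R): Player B prefers L (12 > 10) — not an equilibrium.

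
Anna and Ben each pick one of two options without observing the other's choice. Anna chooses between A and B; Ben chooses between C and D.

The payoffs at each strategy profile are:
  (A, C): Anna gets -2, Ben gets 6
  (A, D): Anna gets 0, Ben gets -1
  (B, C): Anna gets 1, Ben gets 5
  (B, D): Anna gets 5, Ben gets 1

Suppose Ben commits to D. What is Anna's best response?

Against D, Anna earns 0 from A and 5 from B.
So B is the best response.

B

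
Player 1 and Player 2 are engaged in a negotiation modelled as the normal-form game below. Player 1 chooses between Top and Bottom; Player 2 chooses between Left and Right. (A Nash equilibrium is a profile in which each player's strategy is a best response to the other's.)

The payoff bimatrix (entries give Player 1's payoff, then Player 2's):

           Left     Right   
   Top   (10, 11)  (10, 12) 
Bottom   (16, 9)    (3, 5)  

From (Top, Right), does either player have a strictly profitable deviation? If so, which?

Neither

Player 1 at (Top, Right) earns 10; deviating to Bottom yields 3 — not better.
Player 2 earns 12; deviating to Left yields 11 — not better.
Neither player can strictly improve; the profile is a Nash equilibrium.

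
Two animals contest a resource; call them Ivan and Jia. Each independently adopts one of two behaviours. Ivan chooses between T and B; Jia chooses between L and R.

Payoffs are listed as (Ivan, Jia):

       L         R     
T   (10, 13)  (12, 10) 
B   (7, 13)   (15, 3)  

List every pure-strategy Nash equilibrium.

(T, L)

(T, L): Ivan gets 10 ≥ 7 from B, and Jia gets 13 ≥ 10 from R — Nash equilibrium.
(T, R): Ivan prefers B (15 > 12); Jia prefers L (13 > 10) — not an equilibrium.
(B, L): Ivan prefers T (10 > 7) — not an equilibrium.
(B, R): Jia prefers L (13 > 3) — not an equilibrium.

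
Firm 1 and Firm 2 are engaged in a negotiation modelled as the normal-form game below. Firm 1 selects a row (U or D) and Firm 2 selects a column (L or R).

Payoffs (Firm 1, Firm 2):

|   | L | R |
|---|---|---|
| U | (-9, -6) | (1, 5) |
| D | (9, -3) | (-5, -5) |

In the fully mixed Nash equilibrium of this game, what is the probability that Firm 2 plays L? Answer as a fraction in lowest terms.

1/4

Let c be the probability that Firm 2 plays L. In a completely mixed equilibrium, Firm 1 must be indifferent between U and D.
Firm 1's expected payoff from U is −9c + (1−c); from D it is 9c − 5(1−c).
Setting these equal: −10c + 1 = 14c − 5, so c = 1/4.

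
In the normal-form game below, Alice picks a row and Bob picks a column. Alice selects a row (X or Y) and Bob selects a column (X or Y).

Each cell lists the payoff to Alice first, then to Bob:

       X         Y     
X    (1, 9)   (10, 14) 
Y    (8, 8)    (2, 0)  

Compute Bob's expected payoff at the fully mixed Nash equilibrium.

First find x, the probability Alice plays X, from Bob's indifference between X and Y: 9x + 8(1−x) = 14x, giving x = 8/13.
Since Bob is indifferent in equilibrium, Bob's expected payoff equals the payoff from either column against (8/13, 5/13). Using X: 9(8/13) + 8(5/13) = 112/13.

112/13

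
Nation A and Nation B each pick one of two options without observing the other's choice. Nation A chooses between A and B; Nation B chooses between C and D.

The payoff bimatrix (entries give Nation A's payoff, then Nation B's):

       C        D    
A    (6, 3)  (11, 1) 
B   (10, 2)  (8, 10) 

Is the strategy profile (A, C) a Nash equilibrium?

No

At (A, C), Nation A earns 6; switching to B would give 10, so Nation A would deviate.
Nation B earns 3; switching to D would give 1, so Nation B has no profitable deviation.
Since at least one player can profitably deviate, this is not a Nash equilibrium.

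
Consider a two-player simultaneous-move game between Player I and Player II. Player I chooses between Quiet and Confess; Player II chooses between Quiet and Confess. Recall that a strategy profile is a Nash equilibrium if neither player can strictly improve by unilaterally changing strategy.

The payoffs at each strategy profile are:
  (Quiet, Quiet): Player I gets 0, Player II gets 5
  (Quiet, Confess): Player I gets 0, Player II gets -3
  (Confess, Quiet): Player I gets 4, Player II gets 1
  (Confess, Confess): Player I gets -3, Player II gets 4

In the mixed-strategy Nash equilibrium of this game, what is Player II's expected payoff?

First find x, the probability Player I plays Quiet, from Player II's indifference between Quiet and Confess: 5x + (1−x) = −3x + 4(1−x), giving x = 3/11.
Since Player II is indifferent in equilibrium, Player II's expected payoff equals the payoff from either column against (3/11, 8/11). Using Quiet: 5(3/11) + (8/11) = 23/11.

23/11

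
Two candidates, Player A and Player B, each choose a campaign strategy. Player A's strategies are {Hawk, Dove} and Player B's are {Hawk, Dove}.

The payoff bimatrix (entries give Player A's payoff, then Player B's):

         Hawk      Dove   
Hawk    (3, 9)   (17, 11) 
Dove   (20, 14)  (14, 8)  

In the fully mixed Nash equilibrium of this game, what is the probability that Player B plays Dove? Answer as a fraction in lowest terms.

Let q be the probability that Player B plays Hawk. In a completely mixed equilibrium, Player A must be indifferent between Hawk and Dove.
Player A's expected payoff from Hawk is 3q + 17(1−q); from Dove it is 20q + 14(1−q).
Setting these equal: −14q + 17 = 6q + 14, so q = 3/20.
Therefore Player B plays Dove with probability 1 − 3/20 = 17/20.

17/20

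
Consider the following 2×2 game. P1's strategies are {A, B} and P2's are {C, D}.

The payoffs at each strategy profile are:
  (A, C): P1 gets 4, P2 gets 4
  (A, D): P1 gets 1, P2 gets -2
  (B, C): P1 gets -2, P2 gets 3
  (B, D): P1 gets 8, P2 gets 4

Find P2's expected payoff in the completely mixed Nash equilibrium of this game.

22/7

First find p, the probability P1 plays A, from P2's indifference between C and D: 4p + 3(1−p) = −2p + 4(1−p), giving p = 1/7.
Since P2 is indifferent in equilibrium, P2's expected payoff equals the payoff from either column against (1/7, 6/7). Using C: 4(1/7) + 3(6/7) = 22/7.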